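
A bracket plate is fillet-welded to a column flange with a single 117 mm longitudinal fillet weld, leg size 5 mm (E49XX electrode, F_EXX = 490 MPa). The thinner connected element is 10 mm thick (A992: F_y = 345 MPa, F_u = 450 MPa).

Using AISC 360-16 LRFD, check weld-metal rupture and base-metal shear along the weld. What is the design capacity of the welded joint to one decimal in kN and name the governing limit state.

Weld metal: throat = 0.707×5 = 3.535 mm, L = 117 mm. φR_n = 0.75 × 0.6 × 490 × 3.535 × 117 = 91.2 kN.
Base metal shear (10 mm plate): yield φR_n = 1.0×0.6×345×10×117 = 242.2 kN; rupture φR_n = 0.75×0.6×450×10×117 = 236.9 kN; take 236.9 kN (rupture).
Governing: min(91.2, 236.9) = 91.2 kN → weld metal.

91.2 kN (weld metal governs)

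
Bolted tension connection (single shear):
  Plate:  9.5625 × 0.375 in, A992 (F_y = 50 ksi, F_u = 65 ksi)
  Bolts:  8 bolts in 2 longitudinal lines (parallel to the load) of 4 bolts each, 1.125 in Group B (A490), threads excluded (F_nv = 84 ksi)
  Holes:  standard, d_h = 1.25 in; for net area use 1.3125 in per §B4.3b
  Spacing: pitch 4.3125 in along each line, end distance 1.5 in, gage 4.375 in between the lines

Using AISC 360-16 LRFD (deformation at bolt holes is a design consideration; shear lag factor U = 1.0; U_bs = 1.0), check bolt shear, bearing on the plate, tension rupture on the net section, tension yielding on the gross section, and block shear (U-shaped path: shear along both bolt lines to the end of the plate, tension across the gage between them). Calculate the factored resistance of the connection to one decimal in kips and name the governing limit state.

Bolt shear: A_b = π(1.125)²/4 = 0.99402 in². φR_n = 0.75 × 84 × 0.99402 × 8 × 1 = 501.0 kips.
Bearing (0.375 in plate, F_u = 65 ksi): end bolts L_c = 1.5 − 1.25/2 = 0.875, R_n = min(1.2×0.875×0.375×65, 2.4×1.125×0.375×65) = 25.594 kips/bolt; interior L_c = 4.3125 − 1.25 = 3.0625, R_n = 65.813 kips/bolt. φR_n = 0.75 × (2×25.594 + 6×65.813) = 334.5 kips.
Tension rupture (net): A_n = (9.5625 − 2×1.3125)×0.375 = 2.6016 in² (U = 1.0, A_e = A_n). φR_n = 0.75 × 65 × 2.6016 = 126.8 kips.
Tension yield (gross): A_g = 9.5625×0.375 = 3.5859 in². φR_n = 0.90 × 50 × 3.5859 = 161.4 kips.
Block shear: shear path 2×[1.5+3×4.3125] = 2×14.4375 in, A_gv = 10.828, A_nv = 2×(14.4375 − 3.5×1.3125)×0.375 = 7.3828 in²; tension across gage: (4.375 − 1×1.3125)×0.375 = 1.1484 in². R_n = min(0.6×65×7.3828, 0.6×50×10.828) + 1.0×65×1.1484 = min(287.93, 324.84) + 74.646 = 362.58 kips. φR_n = 0.75 × 362.58 = 271.9 kips.
Governing: min(501.0, 334.5, 126.8, 161.4, 271.9) = 126.8 kips → net-section rupture.

126.8 kips (net-section rupture governs)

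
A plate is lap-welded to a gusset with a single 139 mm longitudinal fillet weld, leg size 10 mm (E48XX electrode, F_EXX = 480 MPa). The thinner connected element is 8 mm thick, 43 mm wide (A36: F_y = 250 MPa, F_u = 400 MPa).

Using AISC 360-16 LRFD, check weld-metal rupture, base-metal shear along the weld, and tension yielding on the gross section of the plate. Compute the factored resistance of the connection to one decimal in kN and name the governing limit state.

Weld metal: throat = 0.707×10 = 7.07 mm, L = 139 mm. φR_n = 0.75 × 0.6 × 480 × 7.07 × 139 = 212.3 kN.
Base metal shear (8 mm plate): yield φR_n = 1.0×0.6×250×8×139 = 166.8 kN; rupture φR_n = 0.75×0.6×400×8×139 = 200.2 kN; take 166.8 kN (yield).
Tension yield (gross): A_g = 43×8 = 344 mm². φR_n = 0.90 × 250 × 344 = 77.4 kN.
Governing: min(212.3, 166.8, 77.4) = 77.4 kN → gross-section yield.

77.4 kN (gross-section yield governs)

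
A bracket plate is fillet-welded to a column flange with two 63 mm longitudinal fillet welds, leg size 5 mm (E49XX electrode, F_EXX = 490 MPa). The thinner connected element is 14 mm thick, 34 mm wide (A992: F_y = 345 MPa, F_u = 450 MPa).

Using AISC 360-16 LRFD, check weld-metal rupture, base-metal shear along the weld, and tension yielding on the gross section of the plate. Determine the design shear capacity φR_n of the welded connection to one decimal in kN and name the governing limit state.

98.2 kN (weld metal governs)

Weld metal: throat = 0.707×5 = 3.535 mm, L = 2×63 = 126 mm. φR_n = 0.75 × 0.6 × 490 × 3.535 × 126 = 98.2 kN.
Base metal shear (14 mm plate): yield φR_n = 1.0×0.6×345×14×126 = 365.1 kN; rupture φR_n = 0.75×0.6×450×14×126 = 357.2 kN; take 357.2 kN (rupture).
Tension yield (gross): A_g = 34×14 = 476 mm². φR_n = 0.90 × 345 × 476 = 147.8 kN.
Governing: min(98.2, 357.2, 147.8) = 98.2 kN → weld metal.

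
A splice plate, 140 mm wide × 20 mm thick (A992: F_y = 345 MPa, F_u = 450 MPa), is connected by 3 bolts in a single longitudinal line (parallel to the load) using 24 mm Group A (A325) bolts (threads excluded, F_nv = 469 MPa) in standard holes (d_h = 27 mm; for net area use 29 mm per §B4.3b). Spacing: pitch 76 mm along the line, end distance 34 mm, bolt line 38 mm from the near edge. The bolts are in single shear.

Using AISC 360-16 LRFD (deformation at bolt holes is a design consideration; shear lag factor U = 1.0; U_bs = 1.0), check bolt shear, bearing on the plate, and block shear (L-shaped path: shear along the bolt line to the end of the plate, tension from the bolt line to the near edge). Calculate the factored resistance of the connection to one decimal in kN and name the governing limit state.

477.4 kN (bolt shear governs)

Bolt shear: A_b = π(24)²/4 = 452.39 mm². φR_n = 0.75 × 469 × 452.39 × 3 × 1 = 477.4 kN.
Bearing (20 mm plate, F_u = 450 MPa): end bolts L_c = 34 − 27/2 = 20.5, R_n = min(1.2×20.5×20×450, 2.4×24×20×450) = 221.4 kN/bolt; interior L_c = 76 − 27 = 49, R_n = 518.4 kN/bolt. φR_n = 0.75 × (1×221.4 + 2×518.4) = 943.7 kN.
Block shear: shear path 1×[34+2×76] = 1×186 mm, A_gv = 3720, A_nv = 1×(186 − 2.5×29)×20 = 2270 mm²; tension to near edge: (38 − 0.5×29)×20 = 470 mm². R_n = min(0.6×450×2270, 0.6×345×3720) + 1.0×450×470 = min(612.9, 770.04) + 211.5 = 824.4 kN. φR_n = 0.75 × 824.4 = 618.3 kN.
Governing: min(477.4, 943.7, 618.3) = 477.4 kN → bolt shear.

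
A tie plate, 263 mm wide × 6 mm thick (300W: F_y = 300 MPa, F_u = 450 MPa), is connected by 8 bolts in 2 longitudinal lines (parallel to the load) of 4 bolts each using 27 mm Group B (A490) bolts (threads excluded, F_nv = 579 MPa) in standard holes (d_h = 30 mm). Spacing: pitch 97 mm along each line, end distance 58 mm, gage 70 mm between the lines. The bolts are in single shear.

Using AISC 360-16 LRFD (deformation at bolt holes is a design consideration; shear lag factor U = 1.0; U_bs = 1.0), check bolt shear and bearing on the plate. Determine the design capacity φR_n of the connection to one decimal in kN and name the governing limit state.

Bolt shear: A_b = π(27)²/4 = 572.56 mm². φR_n = 0.75 × 579 × 572.56 × 8 × 1 = 1989.1 kN.
Bearing (6 mm plate, F_u = 450 MPa): end bolts L_c = 58 − 30/2 = 43, R_n = min(1.2×43×6×450, 2.4×27×6×450) = 139.32 kN/bolt; interior L_c = 97 − 30 = 67, R_n = 174.96 kN/bolt. φR_n = 0.75 × (2×139.32 + 6×174.96) = 996.3 kN.
Governing: min(1989.1, 996.3) = 996.3 kN → bearing.

996.3 kN (bearing governs)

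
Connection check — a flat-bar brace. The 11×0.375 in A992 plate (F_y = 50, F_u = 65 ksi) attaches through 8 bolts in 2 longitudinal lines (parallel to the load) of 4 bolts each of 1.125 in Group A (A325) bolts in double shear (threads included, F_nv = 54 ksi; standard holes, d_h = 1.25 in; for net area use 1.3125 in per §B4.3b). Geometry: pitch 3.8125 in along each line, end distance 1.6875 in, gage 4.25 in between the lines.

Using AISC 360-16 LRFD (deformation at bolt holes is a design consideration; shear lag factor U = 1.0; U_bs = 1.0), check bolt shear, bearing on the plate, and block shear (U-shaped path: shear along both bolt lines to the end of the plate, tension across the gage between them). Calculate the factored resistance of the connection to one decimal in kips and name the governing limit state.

Bolt shear: A_b = π(1.125)²/4 = 0.99402 in². φR_n = 0.75 × 54 × 0.99402 × 8 × 2 = 644.1 kips.
Bearing (0.375 in plate, F_u = 65 ksi): end bolts L_c = 1.6875 − 1.25/2 = 1.0625, R_n = min(1.2×1.0625×0.375×65, 2.4×1.125×0.375×65) = 31.078 kips/bolt; interior L_c = 3.8125 − 1.25 = 2.5625, R_n = 65.813 kips/bolt. φR_n = 0.75 × (2×31.078 + 6×65.813) = 342.8 kips.
Block shear: shear path 2×[1.6875+3×3.8125] = 2×13.125 in, A_gv = 9.8438, A_nv = 2×(13.125 − 3.5×1.3125)×0.375 = 6.3984 in²; tension across gage: (4.25 − 1×1.3125)×0.375 = 1.1016 in². R_n = min(0.6×65×6.3984, 0.6×50×9.8438) + 1.0×65×1.1016 = min(249.54, 295.31) + 71.604 = 321.14 kips. φR_n = 0.75 × 321.14 = 240.9 kips.
Governing: min(644.1, 342.8, 240.9) = 240.9 kips → block shear.

240.9 kips (block shear governs)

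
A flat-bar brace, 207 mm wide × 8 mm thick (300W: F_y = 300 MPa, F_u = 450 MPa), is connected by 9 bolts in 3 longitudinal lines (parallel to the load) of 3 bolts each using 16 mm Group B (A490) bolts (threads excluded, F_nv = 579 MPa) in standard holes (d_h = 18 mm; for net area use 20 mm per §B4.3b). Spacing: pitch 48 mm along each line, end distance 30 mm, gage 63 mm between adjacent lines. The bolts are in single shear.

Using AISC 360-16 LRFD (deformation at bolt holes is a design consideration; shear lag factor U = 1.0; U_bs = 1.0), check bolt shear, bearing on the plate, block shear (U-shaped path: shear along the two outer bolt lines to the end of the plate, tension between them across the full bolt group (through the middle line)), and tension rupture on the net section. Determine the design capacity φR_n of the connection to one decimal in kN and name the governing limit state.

396.9 kN (net-section rupture governs)

Bolt shear: A_b = π(16)²/4 = 201.06 mm². φR_n = 0.75 × 579 × 201.06 × 9 × 1 = 785.8 kN.
Bearing (8 mm plate, F_u = 450 MPa): end bolts L_c = 30 − 18/2 = 21, R_n = min(1.2×21×8×450, 2.4×16×8×450) = 90.72 kN/bolt; interior L_c = 48 − 18 = 30, R_n = 129.6 kN/bolt. φR_n = 0.75 × (3×90.72 + 6×129.6) = 787.3 kN.
Block shear: shear path 2×[30+2×48] = 2×126 mm, A_gv = 2016, A_nv = 2×(126 − 2.5×20)×8 = 1216 mm²; tension across gage: (126 − 2×20)×8 = 688 mm². R_n = min(0.6×450×1216, 0.6×300×2016) + 1.0×450×688 = min(328.32, 362.88) + 309.6 = 637.92 kN. φR_n = 0.75 × 637.92 = 478.4 kN.
Tension rupture (net): A_n = (207 − 3×20)×8 = 1176 mm² (U = 1.0, A_e = A_n). φR_n = 0.75 × 450 × 1176 = 396.9 kN.
Governing: min(785.8, 787.3, 478.4, 396.9) = 396.9 kN → net-section rupture.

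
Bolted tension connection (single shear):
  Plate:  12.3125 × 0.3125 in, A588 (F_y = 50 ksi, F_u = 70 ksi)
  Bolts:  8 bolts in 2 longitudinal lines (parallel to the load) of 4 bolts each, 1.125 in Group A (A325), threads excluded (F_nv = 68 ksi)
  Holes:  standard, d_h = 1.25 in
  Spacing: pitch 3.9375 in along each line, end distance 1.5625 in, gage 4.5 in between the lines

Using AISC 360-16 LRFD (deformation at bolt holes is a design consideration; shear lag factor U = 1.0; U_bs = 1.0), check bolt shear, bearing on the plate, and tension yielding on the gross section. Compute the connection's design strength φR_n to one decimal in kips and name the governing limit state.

173.1 kips (gross-section yield governs)

Bolt shear: A_b = π(1.125)²/4 = 0.99402 in². φR_n = 0.75 × 68 × 0.99402 × 8 × 1 = 405.6 kips.
Bearing (0.3125 in plate, F_u = 70 ksi): end bolts L_c = 1.5625 − 1.25/2 = 0.9375, R_n = min(1.2×0.9375×0.3125×70, 2.4×1.125×0.3125×70) = 24.609 kips/bolt; interior L_c = 3.9375 − 1.25 = 2.6875, R_n = 59.063 kips/bolt. φR_n = 0.75 × (2×24.609 + 6×59.063) = 302.7 kips.
Tension yield (gross): A_g = 12.3125×0.3125 = 3.8477 in². φR_n = 0.90 × 50 × 3.8477 = 173.1 kips.
Governing: min(405.6, 302.7, 173.1) = 173.1 kips → gross-section yield.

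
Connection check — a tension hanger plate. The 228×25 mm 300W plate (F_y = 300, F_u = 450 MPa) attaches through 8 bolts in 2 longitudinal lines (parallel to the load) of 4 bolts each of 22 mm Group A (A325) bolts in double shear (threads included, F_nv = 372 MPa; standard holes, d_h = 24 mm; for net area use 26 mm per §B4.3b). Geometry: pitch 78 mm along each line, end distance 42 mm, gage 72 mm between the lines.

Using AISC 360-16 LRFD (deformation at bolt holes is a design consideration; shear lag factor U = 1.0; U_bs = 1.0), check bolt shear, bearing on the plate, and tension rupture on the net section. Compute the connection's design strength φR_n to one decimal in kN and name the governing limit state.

1485.0 kN (net-section rupture governs)

Bolt shear: A_b = π(22)²/4 = 380.13 mm². φR_n = 0.75 × 372 × 380.13 × 8 × 2 = 1696.9 kN.
Bearing (25 mm plate, F_u = 450 MPa): end bolts L_c = 42 − 24/2 = 30, R_n = min(1.2×30×25×450, 2.4×22×25×450) = 405 kN/bolt; interior L_c = 78 − 24 = 54, R_n = 594 kN/bolt. φR_n = 0.75 × (2×405 + 6×594) = 3280.5 kN.
Tension rupture (net): A_n = (228 − 2×26)×25 = 4400 mm² (U = 1.0, A_e = A_n). φR_n = 0.75 × 450 × 4400 = 1485.0 kN.
Governing: min(1696.9, 3280.5, 1485.0) = 1485.0 kN → net-section rupture.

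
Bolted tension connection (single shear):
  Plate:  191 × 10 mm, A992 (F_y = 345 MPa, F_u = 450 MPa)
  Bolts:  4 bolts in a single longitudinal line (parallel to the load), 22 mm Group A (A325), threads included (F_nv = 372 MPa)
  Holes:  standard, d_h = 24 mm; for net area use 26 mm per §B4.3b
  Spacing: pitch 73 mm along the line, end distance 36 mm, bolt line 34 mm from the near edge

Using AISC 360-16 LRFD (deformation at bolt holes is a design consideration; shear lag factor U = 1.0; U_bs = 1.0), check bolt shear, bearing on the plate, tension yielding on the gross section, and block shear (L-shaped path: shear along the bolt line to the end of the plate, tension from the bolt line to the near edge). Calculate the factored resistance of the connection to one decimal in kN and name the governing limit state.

403.0 kN (block shear governs)

Bolt shear: A_b = π(22)²/4 = 380.13 mm². φR_n = 0.75 × 372 × 380.13 × 4 × 1 = 424.2 kN.
Bearing (10 mm plate, F_u = 450 MPa): end bolts L_c = 36 − 24/2 = 24, R_n = min(1.2×24×10×450, 2.4×22×10×450) = 129.6 kN/bolt; interior L_c = 73 − 24 = 49, R_n = 237.6 kN/bolt. φR_n = 0.75 × (1×129.6 + 3×237.6) = 631.8 kN.
Tension yield (gross): A_g = 191×10 = 1910 mm². φR_n = 0.90 × 345 × 1910 = 593.1 kN.
Block shear: shear path 1×[36+3×73] = 1×255 mm, A_gv = 2550, A_nv = 1×(255 − 3.5×26)×10 = 1640 mm²; tension to near edge: (34 − 0.5×26)×10 = 210 mm². R_n = min(0.6×450×1640, 0.6×345×2550) + 1.0×450×210 = min(442.8, 527.85) + 94.5 = 537.3 kN. φR_n = 0.75 × 537.3 = 403.0 kN.
Governing: min(424.2, 631.8, 593.1, 403.0) = 403.0 kN → block shear.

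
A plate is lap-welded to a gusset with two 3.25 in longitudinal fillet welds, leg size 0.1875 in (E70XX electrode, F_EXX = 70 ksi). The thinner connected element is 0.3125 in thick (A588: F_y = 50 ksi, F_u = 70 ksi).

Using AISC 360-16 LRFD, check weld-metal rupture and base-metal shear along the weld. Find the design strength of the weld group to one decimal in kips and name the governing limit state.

27.1 kips (weld metal governs)

Weld metal: throat = 0.707×0.1875 = 0.13256 in, L = 2×3.25 = 6.5 in. φR_n = 0.75 × 0.6 × 70 × 0.13256 × 6.5 = 27.1 kips.
Base metal shear (0.3125 in plate): yield φR_n = 1.0×0.6×50×0.3125×6.5 = 60.9 kips; rupture φR_n = 0.75×0.6×70×0.3125×6.5 = 64.0 kips; take 60.9 kips (yield).
Governing: min(27.1, 60.9) = 27.1 kips → weld metal.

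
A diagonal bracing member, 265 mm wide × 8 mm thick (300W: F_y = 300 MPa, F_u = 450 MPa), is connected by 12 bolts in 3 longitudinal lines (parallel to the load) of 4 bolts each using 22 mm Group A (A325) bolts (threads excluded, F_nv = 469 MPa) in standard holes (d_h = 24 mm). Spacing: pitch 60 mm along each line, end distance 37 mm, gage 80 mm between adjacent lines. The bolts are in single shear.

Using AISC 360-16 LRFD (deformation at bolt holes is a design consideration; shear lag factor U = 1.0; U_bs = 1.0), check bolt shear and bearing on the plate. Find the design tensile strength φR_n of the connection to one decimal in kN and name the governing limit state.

Bolt shear: A_b = π(22)²/4 = 380.13 mm². φR_n = 0.75 × 469 × 380.13 × 12 × 1 = 1604.5 kN.
Bearing (8 mm plate, F_u = 450 MPa): end bolts L_c = 37 − 24/2 = 25, R_n = min(1.2×25×8×450, 2.4×22×8×450) = 108 kN/bolt; interior L_c = 60 − 24 = 36, R_n = 155.52 kN/bolt. φR_n = 0.75 × (3×108 + 9×155.52) = 1292.8 kN.
Governing: min(1604.5, 1292.8) = 1292.8 kN → bearing.

1292.8 kN (bearing governs)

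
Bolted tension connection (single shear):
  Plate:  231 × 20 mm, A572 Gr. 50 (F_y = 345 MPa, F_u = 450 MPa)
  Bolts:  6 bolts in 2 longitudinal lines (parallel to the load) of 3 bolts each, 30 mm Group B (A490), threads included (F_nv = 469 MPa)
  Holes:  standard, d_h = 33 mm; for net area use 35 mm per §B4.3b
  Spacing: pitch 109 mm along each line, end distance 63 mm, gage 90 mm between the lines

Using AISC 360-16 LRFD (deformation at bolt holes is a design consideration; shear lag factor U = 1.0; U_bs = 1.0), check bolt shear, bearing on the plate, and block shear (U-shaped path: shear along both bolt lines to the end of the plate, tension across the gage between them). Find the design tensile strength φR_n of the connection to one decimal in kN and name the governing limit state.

1491.8 kN (bolt shear governs)

Bolt shear: A_b = π(30)²/4 = 706.86 mm². φR_n = 0.75 × 469 × 706.86 × 6 × 1 = 1491.8 kN.
Bearing (20 mm plate, F_u = 450 MPa): end bolts L_c = 63 − 33/2 = 46.5, R_n = min(1.2×46.5×20×450, 2.4×30×20×450) = 502.2 kN/bolt; interior L_c = 109 − 33 = 76, R_n = 648 kN/bolt. φR_n = 0.75 × (2×502.2 + 4×648) = 2697.3 kN.
Block shear: shear path 2×[63+2×109] = 2×281 mm, A_gv = 11240, A_nv = 2×(281 − 2.5×35)×20 = 7740 mm²; tension across gage: (90 − 1×35)×20 = 1100 mm². R_n = min(0.6×450×7740, 0.6×345×11240) + 1.0×450×1100 = min(2089.8, 2326.7) + 495 = 2584.8 kN. φR_n = 0.75 × 2584.8 = 1938.6 kN.
Governing: min(1491.8, 2697.3, 1938.6) = 1491.8 kN → bolt shear.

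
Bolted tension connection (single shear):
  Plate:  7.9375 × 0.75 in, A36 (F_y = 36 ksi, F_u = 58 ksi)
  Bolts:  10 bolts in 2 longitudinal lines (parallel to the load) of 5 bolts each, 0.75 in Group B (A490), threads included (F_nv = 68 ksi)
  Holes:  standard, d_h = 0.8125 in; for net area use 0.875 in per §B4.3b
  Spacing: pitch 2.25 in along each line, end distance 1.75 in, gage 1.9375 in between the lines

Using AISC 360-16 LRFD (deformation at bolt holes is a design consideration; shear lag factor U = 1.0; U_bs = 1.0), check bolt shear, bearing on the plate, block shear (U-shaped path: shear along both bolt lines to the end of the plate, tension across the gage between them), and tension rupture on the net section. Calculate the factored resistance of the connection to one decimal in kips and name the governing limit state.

201.9 kips (net-section rupture governs)

Bolt shear: A_b = π(0.75)²/4 = 0.44179 in². φR_n = 0.75 × 68 × 0.44179 × 10 × 1 = 225.3 kips.
Bearing (0.75 in plate, F_u = 58 ksi): end bolts L_c = 1.75 − 0.8125/2 = 1.34375, R_n = min(1.2×1.34375×0.75×58, 2.4×0.75×0.75×58) = 70.144 kips/bolt; interior L_c = 2.25 − 0.8125 = 1.4375, R_n = 75.038 kips/bolt. φR_n = 0.75 × (2×70.144 + 8×75.038) = 555.4 kips.
Block shear: shear path 2×[1.75+4×2.25] = 2×10.75 in, A_gv = 16.125, A_nv = 2×(10.75 − 4.5×0.875)×0.75 = 10.219 in²; tension across gage: (1.9375 − 1×0.875)×0.75 = 0.79688 in². R_n = min(0.6×58×10.219, 0.6×36×16.125) + 1.0×58×0.79688 = min(355.62, 348.3) + 46.219 = 394.52 kips. φR_n = 0.75 × 394.52 = 295.9 kips.
Tension rupture (net): A_n = (7.9375 − 2×0.875)×0.75 = 4.6406 in² (U = 1.0, A_e = A_n). φR_n = 0.75 × 58 × 4.6406 = 201.9 kips.
Governing: min(225.3, 555.4, 295.9, 201.9) = 201.9 kips → net-section rupture.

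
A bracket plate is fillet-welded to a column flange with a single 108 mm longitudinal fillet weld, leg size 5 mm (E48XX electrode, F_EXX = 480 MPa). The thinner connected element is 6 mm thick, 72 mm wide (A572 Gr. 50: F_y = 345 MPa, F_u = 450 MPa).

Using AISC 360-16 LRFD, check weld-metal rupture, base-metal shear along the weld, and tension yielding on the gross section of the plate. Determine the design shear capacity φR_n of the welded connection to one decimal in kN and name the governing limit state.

82.5 kN (weld metal governs)

Weld metal: throat = 0.707×5 = 3.535 mm, L = 108 mm. φR_n = 0.75 × 0.6 × 480 × 3.535 × 108 = 82.5 kN.
Base metal shear (6 mm plate): yield φR_n = 1.0×0.6×345×6×108 = 134.1 kN; rupture φR_n = 0.75×0.6×450×6×108 = 131.2 kN; take 131.2 kN (rupture).
Tension yield (gross): A_g = 72×6 = 432 mm². φR_n = 0.90 × 345 × 432 = 134.1 kN.
Governing: min(82.5, 131.2, 134.1) = 82.5 kN → weld metal.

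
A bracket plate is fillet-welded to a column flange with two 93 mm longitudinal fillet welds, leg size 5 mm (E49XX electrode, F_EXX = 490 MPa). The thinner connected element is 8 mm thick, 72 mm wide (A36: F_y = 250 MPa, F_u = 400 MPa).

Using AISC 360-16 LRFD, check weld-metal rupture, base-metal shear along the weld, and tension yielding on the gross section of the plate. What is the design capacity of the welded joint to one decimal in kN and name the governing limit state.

Weld metal: throat = 0.707×5 = 3.535 mm, L = 2×93 = 186 mm. φR_n = 0.75 × 0.6 × 490 × 3.535 × 186 = 145.0 kN.
Base metal shear (8 mm plate): yield φR_n = 1.0×0.6×250×8×186 = 223.2 kN; rupture φR_n = 0.75×0.6×400×8×186 = 267.8 kN; take 223.2 kN (yield).
Tension yield (gross): A_g = 72×8 = 576 mm². φR_n = 0.90 × 250 × 576 = 129.6 kN.
Governing: min(145.0, 223.2, 129.6) = 129.6 kN → gross-section yield.

129.6 kN (gross-section yield governs)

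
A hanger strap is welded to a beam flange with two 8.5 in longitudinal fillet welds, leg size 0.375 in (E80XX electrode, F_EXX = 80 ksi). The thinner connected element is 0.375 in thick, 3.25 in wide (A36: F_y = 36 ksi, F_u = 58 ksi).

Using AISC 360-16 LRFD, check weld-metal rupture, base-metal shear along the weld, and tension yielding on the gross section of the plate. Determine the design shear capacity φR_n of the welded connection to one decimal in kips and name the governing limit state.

39.5 kips (gross-section yield governs)

Weld metal: throat = 0.707×0.375 = 0.26513 in, L = 2×8.5 = 17 in. φR_n = 0.75 × 0.6 × 80 × 0.26513 × 17 = 162.3 kips.
Base metal shear (0.375 in plate): yield φR_n = 1.0×0.6×36×0.375×17 = 137.7 kips; rupture φR_n = 0.75×0.6×58×0.375×17 = 166.4 kips; take 137.7 kips (yield).
Tension yield (gross): A_g = 3.25×0.375 = 1.2188 in². φR_n = 0.90 × 36 × 1.2188 = 39.5 kips.
Governing: min(162.3, 137.7, 39.5) = 39.5 kips → gross-section yield.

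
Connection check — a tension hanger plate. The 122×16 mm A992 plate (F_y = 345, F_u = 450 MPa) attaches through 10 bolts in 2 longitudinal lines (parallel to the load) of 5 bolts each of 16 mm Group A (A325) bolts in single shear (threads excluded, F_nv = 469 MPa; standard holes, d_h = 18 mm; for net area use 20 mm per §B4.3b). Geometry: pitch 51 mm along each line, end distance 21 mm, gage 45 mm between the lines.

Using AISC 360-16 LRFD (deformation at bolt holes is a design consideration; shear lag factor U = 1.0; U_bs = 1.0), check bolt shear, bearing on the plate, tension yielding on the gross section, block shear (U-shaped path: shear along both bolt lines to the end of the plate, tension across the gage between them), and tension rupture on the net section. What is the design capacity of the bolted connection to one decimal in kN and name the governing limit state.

442.8 kN (net-section rupture governs)

Bolt shear: A_b = π(16)²/4 = 201.06 mm². φR_n = 0.75 × 469 × 201.06 × 10 × 1 = 707.2 kN.
Bearing (16 mm plate, F_u = 450 MPa): end bolts L_c = 21 − 18/2 = 12, R_n = min(1.2×12×16×450, 2.4×16×16×450) = 103.68 kN/bolt; interior L_c = 51 − 18 = 33, R_n = 276.48 kN/bolt. φR_n = 0.75 × (2×103.68 + 8×276.48) = 1814.4 kN.
Tension yield (gross): A_g = 122×16 = 1952 mm². φR_n = 0.90 × 345 × 1952 = 606.1 kN.
Block shear: shear path 2×[21+4×51] = 2×225 mm, A_gv = 7200, A_nv = 2×(225 − 4.5×20)×16 = 4320 mm²; tension across gage: (45 − 1×20)×16 = 400 mm². R_n = min(0.6×450×4320, 0.6×345×7200) + 1.0×450×400 = min(1166.4, 1490.4) + 180 = 1346.4 kN. φR_n = 0.75 × 1346.4 = 1009.8 kN.
Tension rupture (net): A_n = (122 − 2×20)×16 = 1312 mm² (U = 1.0, A_e = A_n). φR_n = 0.75 × 450 × 1312 = 442.8 kN.
Governing: min(707.2, 1814.4, 606.1, 1009.8, 442.8) = 442.8 kN → net-section rupture.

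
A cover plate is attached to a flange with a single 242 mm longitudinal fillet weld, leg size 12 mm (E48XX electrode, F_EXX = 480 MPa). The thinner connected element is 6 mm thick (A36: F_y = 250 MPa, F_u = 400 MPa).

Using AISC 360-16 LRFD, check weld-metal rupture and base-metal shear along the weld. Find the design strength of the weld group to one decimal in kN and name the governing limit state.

217.8 kN (base-metal shear governs)

Weld metal: throat = 0.707×12 = 8.484 mm, L = 242 mm. φR_n = 0.75 × 0.6 × 480 × 8.484 × 242 = 443.5 kN.
Base metal shear (6 mm plate): yield φR_n = 1.0×0.6×250×6×242 = 217.8 kN; rupture φR_n = 0.75×0.6×400×6×242 = 261.4 kN; take 217.8 kN (yield).
Governing: min(443.5, 217.8) = 217.8 kN → base-metal shear.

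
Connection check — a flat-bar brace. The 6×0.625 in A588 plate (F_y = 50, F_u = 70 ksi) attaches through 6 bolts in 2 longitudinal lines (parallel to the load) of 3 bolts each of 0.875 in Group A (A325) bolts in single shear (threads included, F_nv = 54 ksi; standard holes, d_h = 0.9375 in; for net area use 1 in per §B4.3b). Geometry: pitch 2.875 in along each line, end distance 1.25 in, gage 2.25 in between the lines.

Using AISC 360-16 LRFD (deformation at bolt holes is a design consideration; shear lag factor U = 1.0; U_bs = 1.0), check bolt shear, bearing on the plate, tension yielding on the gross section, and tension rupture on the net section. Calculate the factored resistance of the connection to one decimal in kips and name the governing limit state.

131.3 kips (net-section rupture governs)

Bolt shear: A_b = π(0.875)²/4 = 0.60132 in². φR_n = 0.75 × 54 × 0.60132 × 6 × 1 = 146.1 kips.
Bearing (0.625 in plate, F_u = 70 ksi): end bolts L_c = 1.25 − 0.9375/2 = 0.78125, R_n = min(1.2×0.78125×0.625×70, 2.4×0.875×0.625×70) = 41.016 kips/bolt; interior L_c = 2.875 − 0.9375 = 1.9375, R_n = 91.875 kips/bolt. φR_n = 0.75 × (2×41.016 + 4×91.875) = 337.1 kips.
Tension yield (gross): A_g = 6×0.625 = 3.75 in². φR_n = 0.90 × 50 × 3.75 = 168.8 kips.
Tension rupture (net): A_n = (6 − 2×1)×0.625 = 2.5 in² (U = 1.0, A_e = A_n). φR_n = 0.75 × 70 × 2.5 = 131.3 kips.
Governing: min(146.1, 337.1, 168.8, 131.3) = 131.3 kips → net-section rupture.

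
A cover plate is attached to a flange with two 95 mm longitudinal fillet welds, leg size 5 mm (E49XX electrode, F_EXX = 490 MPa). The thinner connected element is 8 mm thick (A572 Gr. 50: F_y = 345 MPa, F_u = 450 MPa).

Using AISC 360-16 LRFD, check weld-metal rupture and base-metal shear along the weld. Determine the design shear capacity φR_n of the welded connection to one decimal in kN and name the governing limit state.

Weld metal: throat = 0.707×5 = 3.535 mm, L = 2×95 = 190 mm. φR_n = 0.75 × 0.6 × 490 × 3.535 × 190 = 148.1 kN.
Base metal shear (8 mm plate): yield φR_n = 1.0×0.6×345×8×190 = 314.6 kN; rupture φR_n = 0.75×0.6×450×8×190 = 307.8 kN; take 307.8 kN (rupture).
Governing: min(148.1, 307.8) = 148.1 kN → weld metal.

148.1 kN (weld metal governs)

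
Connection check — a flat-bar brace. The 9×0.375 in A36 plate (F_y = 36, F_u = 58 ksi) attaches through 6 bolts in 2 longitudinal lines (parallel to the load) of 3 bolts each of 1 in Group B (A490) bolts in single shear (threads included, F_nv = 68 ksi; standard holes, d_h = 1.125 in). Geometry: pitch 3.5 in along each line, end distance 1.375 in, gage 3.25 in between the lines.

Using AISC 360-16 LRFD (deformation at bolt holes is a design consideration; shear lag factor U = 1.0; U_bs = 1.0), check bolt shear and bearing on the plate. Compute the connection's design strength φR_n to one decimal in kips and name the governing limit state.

188.4 kips (bearing governs)

Bolt shear: A_b = π(1)²/4 = 0.7854 in². φR_n = 0.75 × 68 × 0.7854 × 6 × 1 = 240.3 kips.
Bearing (0.375 in plate, F_u = 58 ksi): end bolts L_c = 1.375 − 1.125/2 = 0.8125, R_n = min(1.2×0.8125×0.375×58, 2.4×1×0.375×58) = 21.206 kips/bolt; interior L_c = 3.5 − 1.125 = 2.375, R_n = 52.2 kips/bolt. φR_n = 0.75 × (2×21.206 + 4×52.2) = 188.4 kips.
Governing: min(240.3, 188.4) = 188.4 kips → bearing.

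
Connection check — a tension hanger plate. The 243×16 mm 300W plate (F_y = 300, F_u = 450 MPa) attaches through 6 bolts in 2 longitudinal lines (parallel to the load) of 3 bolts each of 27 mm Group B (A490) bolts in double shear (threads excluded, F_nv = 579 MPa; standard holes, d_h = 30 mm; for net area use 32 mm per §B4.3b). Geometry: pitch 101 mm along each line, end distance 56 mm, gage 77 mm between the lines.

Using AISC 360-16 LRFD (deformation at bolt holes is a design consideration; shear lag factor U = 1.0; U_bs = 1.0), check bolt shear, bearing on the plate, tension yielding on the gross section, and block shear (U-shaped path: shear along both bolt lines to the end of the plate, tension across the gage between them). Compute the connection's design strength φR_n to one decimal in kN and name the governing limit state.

Bolt shear: A_b = π(27)²/4 = 572.56 mm². φR_n = 0.75 × 579 × 572.56 × 6 × 2 = 2983.6 kN.
Bearing (16 mm plate, F_u = 450 MPa): end bolts L_c = 56 − 30/2 = 41, R_n = min(1.2×41×16×450, 2.4×27×16×450) = 354.24 kN/bolt; interior L_c = 101 − 30 = 71, R_n = 466.56 kN/bolt. φR_n = 0.75 × (2×354.24 + 4×466.56) = 1931.0 kN.
Tension yield (gross): A_g = 243×16 = 3888 mm². φR_n = 0.90 × 300 × 3888 = 1049.8 kN.
Block shear: shear path 2×[56+2×101] = 2×258 mm, A_gv = 8256, A_nv = 2×(258 − 2.5×32)×16 = 5696 mm²; tension across gage: (77 − 1×32)×16 = 720 mm². R_n = min(0.6×450×5696, 0.6×300×8256) + 1.0×450×720 = min(1537.9, 1486.1) + 324 = 1810.1 kN. φR_n = 0.75 × 1810.1 = 1357.6 kN.
Governing: min(2983.6, 1931.0, 1049.8, 1357.6) = 1049.8 kN → gross-section yield.

1049.8 kN (gross-section yield governs)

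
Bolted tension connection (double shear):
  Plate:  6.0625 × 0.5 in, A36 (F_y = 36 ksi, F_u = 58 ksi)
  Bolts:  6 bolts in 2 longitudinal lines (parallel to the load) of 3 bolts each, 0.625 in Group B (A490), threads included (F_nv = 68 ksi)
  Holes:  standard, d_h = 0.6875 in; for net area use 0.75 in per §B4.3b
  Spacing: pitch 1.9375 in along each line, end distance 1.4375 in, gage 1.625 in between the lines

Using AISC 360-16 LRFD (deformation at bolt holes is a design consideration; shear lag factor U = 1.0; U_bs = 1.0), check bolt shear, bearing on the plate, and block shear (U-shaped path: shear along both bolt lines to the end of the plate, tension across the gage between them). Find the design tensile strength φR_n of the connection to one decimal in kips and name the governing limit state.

105.1 kips (block shear governs)

Bolt shear: A_b = π(0.625)²/4 = 0.3068 in². φR_n = 0.75 × 68 × 0.3068 × 6 × 2 = 187.8 kips.
Bearing (0.5 in plate, F_u = 58 ksi): end bolts L_c = 1.4375 − 0.6875/2 = 1.09375, R_n = min(1.2×1.09375×0.5×58, 2.4×0.625×0.5×58) = 38.063 kips/bolt; interior L_c = 1.9375 − 0.6875 = 1.25, R_n = 43.5 kips/bolt. φR_n = 0.75 × (2×38.063 + 4×43.5) = 187.6 kips.
Block shear: shear path 2×[1.4375+2×1.9375] = 2×5.3125 in, A_gv = 5.3125, A_nv = 2×(5.3125 − 2.5×0.75)×0.5 = 3.4375 in²; tension across gage: (1.625 − 1×0.75)×0.5 = 0.4375 in². R_n = min(0.6×58×3.4375, 0.6×36×5.3125) + 1.0×58×0.4375 = min(119.63, 114.75) + 25.375 = 140.13 kips. φR_n = 0.75 × 140.13 = 105.1 kips.
Governing: min(187.8, 187.6, 105.1) = 105.1 kips → block shear.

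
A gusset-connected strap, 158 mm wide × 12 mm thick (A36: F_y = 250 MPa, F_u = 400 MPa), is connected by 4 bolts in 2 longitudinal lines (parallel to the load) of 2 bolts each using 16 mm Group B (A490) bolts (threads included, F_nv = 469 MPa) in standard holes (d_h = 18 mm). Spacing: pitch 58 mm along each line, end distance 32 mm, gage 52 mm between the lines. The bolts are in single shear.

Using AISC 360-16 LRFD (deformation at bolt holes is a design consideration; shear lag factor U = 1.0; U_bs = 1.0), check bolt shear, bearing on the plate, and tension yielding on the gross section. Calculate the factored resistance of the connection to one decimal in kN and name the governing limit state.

Bolt shear: A_b = π(16)²/4 = 201.06 mm². φR_n = 0.75 × 469 × 201.06 × 4 × 1 = 282.9 kN.
Bearing (12 mm plate, F_u = 400 MPa): end bolts L_c = 32 − 18/2 = 23, R_n = min(1.2×23×12×400, 2.4×16×12×400) = 132.48 kN/bolt; interior L_c = 58 − 18 = 40, R_n = 184.32 kN/bolt. φR_n = 0.75 × (2×132.48 + 2×184.32) = 475.2 kN.
Tension yield (gross): A_g = 158×12 = 1896 mm². φR_n = 0.90 × 250 × 1896 = 426.6 kN.
Governing: min(282.9, 475.2, 426.6) = 282.9 kN → bolt shear.

282.9 kN (bolt shear governs)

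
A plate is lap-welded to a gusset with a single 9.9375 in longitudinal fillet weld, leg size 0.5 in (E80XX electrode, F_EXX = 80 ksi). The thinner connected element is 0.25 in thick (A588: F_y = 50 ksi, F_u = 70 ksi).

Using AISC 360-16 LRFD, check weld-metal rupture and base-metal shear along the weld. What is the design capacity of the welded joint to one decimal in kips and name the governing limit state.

74.5 kips (base-metal shear governs)

Weld metal: throat = 0.707×0.5 = 0.3535 in, L = 9.9375 in. φR_n = 0.75 × 0.6 × 80 × 0.3535 × 9.9375 = 126.5 kips.
Base metal shear (0.25 in plate): yield φR_n = 1.0×0.6×50×0.25×9.9375 = 74.5 kips; rupture φR_n = 0.75×0.6×70×0.25×9.9375 = 78.3 kips; take 74.5 kips (yield).
Governing: min(126.5, 74.5) = 74.5 kips → base-metal shear.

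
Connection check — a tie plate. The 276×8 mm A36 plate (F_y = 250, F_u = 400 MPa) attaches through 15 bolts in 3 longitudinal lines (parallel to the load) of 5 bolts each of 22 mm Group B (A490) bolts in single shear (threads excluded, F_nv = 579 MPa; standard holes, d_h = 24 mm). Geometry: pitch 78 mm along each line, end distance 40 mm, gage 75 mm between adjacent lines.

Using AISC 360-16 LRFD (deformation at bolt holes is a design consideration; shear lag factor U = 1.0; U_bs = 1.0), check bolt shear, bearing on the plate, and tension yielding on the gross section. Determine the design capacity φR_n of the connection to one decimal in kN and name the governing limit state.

Bolt shear: A_b = π(22)²/4 = 380.13 mm². φR_n = 0.75 × 579 × 380.13 × 15 × 1 = 2476.1 kN.
Bearing (8 mm plate, F_u = 400 MPa): end bolts L_c = 40 − 24/2 = 28, R_n = min(1.2×28×8×400, 2.4×22×8×400) = 107.52 kN/bolt; interior L_c = 78 − 24 = 54, R_n = 168.96 kN/bolt. φR_n = 0.75 × (3×107.52 + 12×168.96) = 1762.6 kN.
Tension yield (gross): A_g = 276×8 = 2208 mm². φR_n = 0.90 × 250 × 2208 = 496.8 kN.
Governing: min(2476.1, 1762.6, 496.8) = 496.8 kN → gross-section yield.

496.8 kN (gross-section yield governs)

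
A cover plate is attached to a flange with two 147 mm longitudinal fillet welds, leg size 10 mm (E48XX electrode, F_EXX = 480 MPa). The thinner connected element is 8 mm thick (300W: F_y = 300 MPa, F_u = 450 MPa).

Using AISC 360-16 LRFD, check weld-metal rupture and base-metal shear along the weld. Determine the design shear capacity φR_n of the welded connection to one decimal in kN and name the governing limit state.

Weld metal: throat = 0.707×10 = 7.07 mm, L = 2×147 = 294 mm. φR_n = 0.75 × 0.6 × 480 × 7.07 × 294 = 449.0 kN.
Base metal shear (8 mm plate): yield φR_n = 1.0×0.6×300×8×294 = 423.4 kN; rupture φR_n = 0.75×0.6×450×8×294 = 476.3 kN; take 423.4 kN (yield).
Governing: min(449.0, 423.4) = 423.4 kN → base-metal shear.

423.4 kN (base-metal shear governs)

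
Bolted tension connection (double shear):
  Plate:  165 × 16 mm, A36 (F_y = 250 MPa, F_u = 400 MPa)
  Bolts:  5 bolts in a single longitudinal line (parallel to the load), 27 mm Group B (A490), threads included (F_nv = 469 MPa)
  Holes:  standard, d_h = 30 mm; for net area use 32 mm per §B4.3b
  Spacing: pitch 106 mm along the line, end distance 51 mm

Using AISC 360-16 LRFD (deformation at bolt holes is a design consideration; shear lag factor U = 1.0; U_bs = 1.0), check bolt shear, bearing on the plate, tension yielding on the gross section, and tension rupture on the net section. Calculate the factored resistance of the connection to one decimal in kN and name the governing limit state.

594.0 kN (gross-section yield governs)

Bolt shear: A_b = π(27)²/4 = 572.56 mm². φR_n = 0.75 × 469 × 572.56 × 5 × 2 = 2014.0 kN.
Bearing (16 mm plate, F_u = 400 MPa): end bolts L_c = 51 − 30/2 = 36, R_n = min(1.2×36×16×400, 2.4×27×16×400) = 276.48 kN/bolt; interior L_c = 106 − 30 = 76, R_n = 414.72 kN/bolt. φR_n = 0.75 × (1×276.48 + 4×414.72) = 1451.5 kN.
Tension yield (gross): A_g = 165×16 = 2640 mm². φR_n = 0.90 × 250 × 2640 = 594.0 kN.
Tension rupture (net): A_n = (165 − 1×32)×16 = 2128 mm² (U = 1.0, A_e = A_n). φR_n = 0.75 × 400 × 2128 = 638.4 kN.
Governing: min(2014.0, 1451.5, 594.0, 638.4) = 594.0 kN → gross-section yield.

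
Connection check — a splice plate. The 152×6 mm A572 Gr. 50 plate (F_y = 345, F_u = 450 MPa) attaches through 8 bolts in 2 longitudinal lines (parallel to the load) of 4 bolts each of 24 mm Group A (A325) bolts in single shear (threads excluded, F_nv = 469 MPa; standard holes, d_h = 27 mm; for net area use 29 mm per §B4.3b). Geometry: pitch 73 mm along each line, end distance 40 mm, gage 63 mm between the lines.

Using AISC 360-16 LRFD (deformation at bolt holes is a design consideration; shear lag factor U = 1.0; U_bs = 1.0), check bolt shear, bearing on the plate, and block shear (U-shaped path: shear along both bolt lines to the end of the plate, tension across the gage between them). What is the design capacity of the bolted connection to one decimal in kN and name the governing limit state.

451.6 kN (block shear governs)

Bolt shear: A_b = π(24)²/4 = 452.39 mm². φR_n = 0.75 × 469 × 452.39 × 8 × 1 = 1273.0 kN.
Bearing (6 mm plate, F_u = 450 MPa): end bolts L_c = 40 − 27/2 = 26.5, R_n = min(1.2×26.5×6×450, 2.4×24×6×450) = 85.86 kN/bolt; interior L_c = 73 − 27 = 46, R_n = 149.04 kN/bolt. φR_n = 0.75 × (2×85.86 + 6×149.04) = 799.5 kN.
Block shear: shear path 2×[40+3×73] = 2×259 mm, A_gv = 3108, A_nv = 2×(259 − 3.5×29)×6 = 1890 mm²; tension across gage: (63 − 1×29)×6 = 204 mm². R_n = min(0.6×450×1890, 0.6×345×3108) + 1.0×450×204 = min(510.3, 643.36) + 91.8 = 602.1 kN. φR_n = 0.75 × 602.1 = 451.6 kN.
Governing: min(1273.0, 799.5, 451.6) = 451.6 kN → block shear.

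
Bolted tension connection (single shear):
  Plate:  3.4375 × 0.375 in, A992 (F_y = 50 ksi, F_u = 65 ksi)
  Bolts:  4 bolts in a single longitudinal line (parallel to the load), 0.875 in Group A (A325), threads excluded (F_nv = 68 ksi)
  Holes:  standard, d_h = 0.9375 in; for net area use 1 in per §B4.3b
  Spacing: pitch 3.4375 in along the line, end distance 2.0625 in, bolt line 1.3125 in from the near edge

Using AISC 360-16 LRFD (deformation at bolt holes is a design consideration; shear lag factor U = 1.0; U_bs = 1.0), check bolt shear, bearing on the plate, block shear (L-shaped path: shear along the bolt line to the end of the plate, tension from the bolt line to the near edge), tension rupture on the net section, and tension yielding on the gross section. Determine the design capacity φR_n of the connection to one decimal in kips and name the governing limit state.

44.6 kips (net-section rupture governs)

Bolt shear: A_b = π(0.875)²/4 = 0.60132 in². φR_n = 0.75 × 68 × 0.60132 × 4 × 1 = 122.7 kips.
Bearing (0.375 in plate, F_u = 65 ksi): end bolts L_c = 2.0625 − 0.9375/2 = 1.59375, R_n = min(1.2×1.59375×0.375×65, 2.4×0.875×0.375×65) = 46.617 kips/bolt; interior L_c = 3.4375 − 0.9375 = 2.5, R_n = 51.188 kips/bolt. φR_n = 0.75 × (1×46.617 + 3×51.188) = 150.1 kips.
Block shear: shear path 1×[2.0625+3×3.4375] = 1×12.375 in, A_gv = 4.6406, A_nv = 1×(12.375 − 3.5×1)×0.375 = 3.3281 in²; tension to near edge: (1.3125 − 0.5×1)×0.375 = 0.30469 in². R_n = min(0.6×65×3.3281, 0.6×50×4.6406) + 1.0×65×0.30469 = min(129.8, 139.22) + 19.805 = 149.61 kips. φR_n = 0.75 × 149.61 = 112.2 kips.
Tension rupture (net): A_n = (3.4375 − 1×1)×0.375 = 0.91406 in² (U = 1.0, A_e = A_n). φR_n = 0.75 × 65 × 0.91406 = 44.6 kips.
Tension yield (gross): A_g = 3.4375×0.375 = 1.2891 in². φR_n = 0.90 × 50 × 1.2891 = 58.0 kips.
Governing: min(122.7, 150.1, 112.2, 44.6, 58.0) = 44.6 kips → net-section rupture.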